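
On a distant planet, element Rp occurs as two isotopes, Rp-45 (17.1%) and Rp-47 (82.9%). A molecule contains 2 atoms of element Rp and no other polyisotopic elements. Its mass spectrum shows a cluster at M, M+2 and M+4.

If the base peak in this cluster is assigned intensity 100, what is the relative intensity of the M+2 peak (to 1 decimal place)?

(0.171 + 0.829)^2 gives M 0.0292, M+2 0.2835, M+4 0.6872; the largest is M+4.
P(M+4) = C(2,2) × 0.171^0 × 0.829^2 = 1 × 1.0000 × 0.687241 = 0.687241 (base)
P(M+2) = C(2,1) × 0.171^1 × 0.829^1 = 2 × 0.1710 × 0.8290 = 0.283518
Relative intensity = 0.283518 / 0.687241 × 100 = 41.3

41.3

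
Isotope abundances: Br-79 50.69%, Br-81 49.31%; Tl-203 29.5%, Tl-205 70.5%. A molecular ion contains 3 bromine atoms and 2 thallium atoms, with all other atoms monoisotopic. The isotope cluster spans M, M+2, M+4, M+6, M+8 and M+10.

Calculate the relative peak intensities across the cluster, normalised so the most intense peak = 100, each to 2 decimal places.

3.21 : 24.71 : 72.21 : 100.00 : 66.16 : 16.87

Bromine pattern (n=3): 0.13024674 : 0.3801026 : 0.36975457 : 0.11989609
Thallium pattern (n=2): 0.087025 : 0.41595 : 0.497025
Convolve the two distributions (both contribute in 2-u steps):
  M: 0.13024674×0.087025 = 0.011335
  M+2: 0.13024674×0.41595 + 0.3801026×0.087025 = 0.087255
  M+4: 0.13024674×0.497025 + 0.3801026×0.41595 + 0.36975457×0.087025 = 0.255017
  M+6: 0.3801026×0.497025 + 0.36975457×0.41595 + 0.11989609×0.087025 = 0.353154
  M+8: 0.36975457×0.497025 + 0.11989609×0.41595 = 0.233648
  M+10: 0.11989609×0.497025 = 0.059591
Scale to base peak (0.353154) = 100: 3.21 : 24.71 : 72.21 : 100.00 : 66.16 : 16.87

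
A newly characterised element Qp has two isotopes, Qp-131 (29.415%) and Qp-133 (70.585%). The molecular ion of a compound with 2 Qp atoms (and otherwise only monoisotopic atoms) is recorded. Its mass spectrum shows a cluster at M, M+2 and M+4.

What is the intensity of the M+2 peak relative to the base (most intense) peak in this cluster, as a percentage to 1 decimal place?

Term probabilities: M 0.0865, M+2 0.4153, M+4 0.4982. Base peak = M+4.
P(M+4) = C(2,2) × 0.29415^0 × 0.70585^2 = 1 × 1.0000 × 0.49822422 = 0.498224 (base)
P(M+2) = C(2,1) × 0.29415^1 × 0.70585^1 = 2 × 0.29415 × 0.70585 = 0.415252
Relative intensity = 0.415252 / 0.498224 × 100 = 83.3

83.3%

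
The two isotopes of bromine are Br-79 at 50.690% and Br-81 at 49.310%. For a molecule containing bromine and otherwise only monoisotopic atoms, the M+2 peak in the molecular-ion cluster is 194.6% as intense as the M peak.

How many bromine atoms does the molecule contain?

2

For n independent Br atoms, I(M+2)/I(M) = n · (abundance Br-81) / (abundance Br-79) = n · 0.49310/0.50690.
n = 1.946 × 0.50690/0.49310 = 2.00 ≈ 2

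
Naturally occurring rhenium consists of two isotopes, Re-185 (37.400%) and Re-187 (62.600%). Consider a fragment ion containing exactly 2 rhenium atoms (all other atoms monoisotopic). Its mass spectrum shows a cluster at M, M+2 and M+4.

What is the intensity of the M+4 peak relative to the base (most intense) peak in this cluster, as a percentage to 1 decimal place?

(0.37400 + 0.62600)^2 gives M 0.1399, M+2 0.4682, M+4 0.3919; the largest is M+2.
P(M+2) = C(2,1) × 0.37400^1 × 0.62600^1 = 2 × 0.3740 × 0.6260 = 0.468248 (base)
P(M+4) = C(2,2) × 0.37400^0 × 0.62600^2 = 1 × 1.0000 × 0.391876 = 0.391876
Relative intensity = 0.391876 / 0.468248 × 100 = 83.7

83.7%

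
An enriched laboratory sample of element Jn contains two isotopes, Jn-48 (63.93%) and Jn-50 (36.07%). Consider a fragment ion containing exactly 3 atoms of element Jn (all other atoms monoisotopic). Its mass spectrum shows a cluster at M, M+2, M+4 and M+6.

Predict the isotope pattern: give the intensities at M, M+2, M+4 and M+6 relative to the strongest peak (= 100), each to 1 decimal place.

Each Jn atom is independently Jn-48 (p = 0.6393) or Jn-50 (q = 0.3607); the cluster is the binomial expansion (p + q)^3.
P(M) = 0.6393^3 = 0.261285
P(M+2) = 3 × 0.6393^2 × 0.3607^1 = 0.442259
P(M+4) = 3 × 0.6393^1 × 0.3607^2 = 0.249527
P(M+6) = 0.3607^3 = 0.046929
The M+2 peak is largest (0.442259); scaling to 100 gives 59.1 : 100.0 : 56.4 : 10.6.

59.1 : 100.0 : 56.4 : 10.6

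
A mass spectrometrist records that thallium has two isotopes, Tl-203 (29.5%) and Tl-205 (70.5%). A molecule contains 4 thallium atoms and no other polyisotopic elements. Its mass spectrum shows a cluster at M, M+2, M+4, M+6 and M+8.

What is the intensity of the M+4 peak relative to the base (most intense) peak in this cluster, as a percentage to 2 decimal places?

62.77%

Binomial terms of (0.295 + 0.705)^4: M 0.0076, M+2 0.0724, M+4 0.2595, M+6 0.4135, M+8 0.2470 → M+6 is the base peak.
P(M+6) = C(4,3) × 0.295^1 × 0.705^3 = 4 × 0.2950 × 0.35040263 = 0.413475 (base)
P(M+4) = C(4,2) × 0.295^2 × 0.705^2 = 6 × 0.087025 × 0.497025 = 0.259522
Relative intensity = 0.259522 / 0.413475 × 100 = 62.77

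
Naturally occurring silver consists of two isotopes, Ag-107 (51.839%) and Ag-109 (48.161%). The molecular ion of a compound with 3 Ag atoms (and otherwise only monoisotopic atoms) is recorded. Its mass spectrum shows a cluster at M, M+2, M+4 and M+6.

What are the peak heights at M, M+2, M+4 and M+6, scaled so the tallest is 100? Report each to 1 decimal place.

Each Ag atom is independently Ag-107 (p = 0.51839) or Ag-109 (q = 0.48161); the cluster is the binomial expansion (p + q)^3.
P(M) = 0.51839^3 = 0.139306
P(M+2) = 3 × 0.51839^2 × 0.48161^1 = 0.388267
P(M+4) = 3 × 0.51839^1 × 0.48161^2 = 0.360719
P(M+6) = 0.48161^3 = 0.111709
The M+2 peak is largest (0.388267); scaling to 100 gives 35.9 : 100.0 : 92.9 : 28.8.

35.9 : 100.0 : 92.9 : 28.8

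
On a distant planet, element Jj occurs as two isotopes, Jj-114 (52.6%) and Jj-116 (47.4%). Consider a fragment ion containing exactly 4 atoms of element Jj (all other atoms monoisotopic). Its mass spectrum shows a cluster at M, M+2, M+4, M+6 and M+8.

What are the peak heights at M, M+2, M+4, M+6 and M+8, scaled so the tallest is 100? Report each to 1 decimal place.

The 4 Jj atoms are independent, so intensities follow the terms of (0.526 + 0.474)^4.
P(M) = 0.526^4 = 0.076550
P(M+2) = 4 × 0.526^3 × 0.474^1 = 0.275928
P(M+4) = 6 × 0.526^2 × 0.474^2 = 0.372975
P(M+6) = 4 × 0.526^1 × 0.474^3 = 0.224068
P(M+8) = 0.474^4 = 0.050479
The M+4 peak is largest (0.372975); scaling to 100 gives 20.5 : 74.0 : 100.0 : 60.1 : 13.5.

20.5 : 74.0 : 100.0 : 60.1 : 13.5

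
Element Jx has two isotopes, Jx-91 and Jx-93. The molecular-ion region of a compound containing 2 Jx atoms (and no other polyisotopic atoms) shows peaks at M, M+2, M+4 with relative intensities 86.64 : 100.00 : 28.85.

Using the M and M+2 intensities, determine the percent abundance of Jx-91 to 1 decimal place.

63.4%

If p is the fraction of Jx that is Jx-91, then I(M+2)/I(M) = [C(2,1)·p^1·(1−p)] / p^2 = 2·(1−p)/p = 100.00/86.64 = 1.1542
(1−p)/p = 1.1542/2 = 0.5771  ⇒  p = 1/(1 + 0.5771) = 0.6341
Jx-91: 63.4%, Jx-93: 36.6%.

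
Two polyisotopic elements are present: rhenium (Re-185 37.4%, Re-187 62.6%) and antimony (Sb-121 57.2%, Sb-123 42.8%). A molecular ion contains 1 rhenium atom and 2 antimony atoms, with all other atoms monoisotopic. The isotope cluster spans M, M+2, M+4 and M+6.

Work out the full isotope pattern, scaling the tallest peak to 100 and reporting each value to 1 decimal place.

31.5 : 100.0 : 96.7 : 29.6

Rhenium pattern (n=1): 0.3740 : 0.6260
Antimony pattern (n=2): 0.327184 : 0.489632 : 0.183184
Convolve the two distributions (both contribute in 2-u steps):
  M: 0.3740×0.327184 = 0.122367
  M+2: 0.3740×0.489632 + 0.6260×0.327184 = 0.387940
  M+4: 0.3740×0.183184 + 0.6260×0.489632 = 0.375020
  M+6: 0.6260×0.183184 = 0.114673
Scale to base peak (0.387940) = 100: 31.5 : 100.0 : 96.7 : 29.6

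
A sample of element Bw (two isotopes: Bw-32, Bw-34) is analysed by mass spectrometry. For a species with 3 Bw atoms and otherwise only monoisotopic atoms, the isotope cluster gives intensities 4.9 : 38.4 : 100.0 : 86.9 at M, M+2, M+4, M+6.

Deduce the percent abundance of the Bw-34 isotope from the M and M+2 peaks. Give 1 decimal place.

72.3%

Write p for the Bw-32 fraction. I(M+2)/I(M) = [C(3,1)·p^2·(1−p)] / p^3 = 3·(1−p)/p = 38.4/4.9 = 7.8367
(1−p)/p = 7.8367/3 = 2.6122  ⇒  p = 1/(1 + 2.6122) = 0.2768
Bw-32: 27.7%, Bw-34: 72.3%.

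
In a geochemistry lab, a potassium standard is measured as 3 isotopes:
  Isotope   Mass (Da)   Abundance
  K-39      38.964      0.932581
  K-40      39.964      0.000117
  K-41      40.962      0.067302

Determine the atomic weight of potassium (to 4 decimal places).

Average mass = Σ (abundance × isotope mass) = 0.932581 × 38.964 + 0.000117 × 39.964 + 0.067302 × 40.962
= 36.33709 + 0.00468 + 2.75682 = 39.09859 Da

39.0986 Da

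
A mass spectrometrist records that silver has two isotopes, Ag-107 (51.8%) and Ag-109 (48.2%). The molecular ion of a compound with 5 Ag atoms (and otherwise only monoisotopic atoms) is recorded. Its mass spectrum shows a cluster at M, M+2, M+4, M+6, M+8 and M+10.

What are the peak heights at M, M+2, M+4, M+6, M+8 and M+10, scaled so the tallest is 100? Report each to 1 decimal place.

Expanding (0.518 + 0.482)^5:
P(M) = 0.518^5 = 0.037295
P(M+2) = 5 × 0.518^4 × 0.482^1 = 0.173515
P(M+4) = 10 × 0.518^3 × 0.482^2 = 0.322911
P(M+6) = 10 × 0.518^2 × 0.482^3 = 0.300470
P(M+8) = 5 × 0.518^1 × 0.482^4 = 0.139794
P(M+10) = 0.482^5 = 0.026016
The M+4 peak is largest (0.322911); scaling to 100 gives 11.5 : 53.7 : 100.0 : 93.1 : 43.3 : 8.1.

11.5 : 53.7 : 100.0 : 93.1 : 43.3 : 8.1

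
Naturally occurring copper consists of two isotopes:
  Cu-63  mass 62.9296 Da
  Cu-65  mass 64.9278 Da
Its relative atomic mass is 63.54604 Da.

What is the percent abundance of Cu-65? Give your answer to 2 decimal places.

30.85%

Writing the weighted mean with unknown fraction x of Cu-63:
62.9296·x + 64.9278·(1 − x) = 63.54604
(62.9296 − 64.9278)·x = 63.54604 − 64.9278
x = -1.38176 / -1.9982 = 0.69150 → 69.15% Cu-63, 30.85% Cu-65.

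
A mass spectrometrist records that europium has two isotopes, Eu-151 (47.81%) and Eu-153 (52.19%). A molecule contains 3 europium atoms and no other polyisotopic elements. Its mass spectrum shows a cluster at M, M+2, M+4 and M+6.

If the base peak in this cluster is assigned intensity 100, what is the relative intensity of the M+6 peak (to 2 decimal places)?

36.39

Binomial terms of (0.4781 + 0.5219)^3: M 0.1093, M+2 0.3579, M+4 0.3907, M+6 0.1422 → M+4 is the base peak.
P(M+4) = C(3,2) × 0.4781^1 × 0.5219^2 = 3 × 0.4781 × 0.27237961 = 0.390674 (base)
P(M+6) = C(3,3) × 0.4781^0 × 0.5219^3 = 1 × 1.0000 × 0.14215492 = 0.142155
Relative intensity = 0.142155 / 0.390674 × 100 = 36.39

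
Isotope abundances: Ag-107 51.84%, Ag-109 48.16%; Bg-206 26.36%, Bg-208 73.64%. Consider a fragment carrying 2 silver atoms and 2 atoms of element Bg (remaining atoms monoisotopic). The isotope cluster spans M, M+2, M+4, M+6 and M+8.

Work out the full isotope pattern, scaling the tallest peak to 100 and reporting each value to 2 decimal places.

Silver pattern (n=2): 0.26873856 : 0.49932288 : 0.23193856
Element Bg pattern (n=2): 0.06948496 : 0.38823008 : 0.54228496
Convolve the two distributions (both contribute in 2-u steps):
  M: 0.26873856×0.06948496 = 0.018673
  M+2: 0.26873856×0.38823008 + 0.49932288×0.06948496 = 0.139028
  M+4: 0.26873856×0.54228496 + 0.49932288×0.38823008 + 0.23193856×0.06948496 = 0.355701
  M+6: 0.49932288×0.54228496 + 0.23193856×0.38823008 = 0.360821
  M+8: 0.23193856×0.54228496 = 0.125777
Scale to base peak (0.360821) = 100: 5.18 : 38.53 : 98.58 : 100.00 : 34.86

5.18 : 38.53 : 98.58 : 100.00 : 34.86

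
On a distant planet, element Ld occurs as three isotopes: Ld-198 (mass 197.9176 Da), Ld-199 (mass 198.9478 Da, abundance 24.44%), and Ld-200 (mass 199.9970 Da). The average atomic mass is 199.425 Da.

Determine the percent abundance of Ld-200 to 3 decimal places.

Let x and y be the fractions of Ld-198 and Ld-200. Then x + y = 1 − 0.2444 = 0.7556 and 197.9176x + 199.9970y = 199.425 − 0.2444×198.9478 = 150.80215768.
Substituting: 197.9176x + 199.9970(0.7556 − x) = 150.80215768
(197.9176 − 199.9970)x = -0.31557552  ⇒  x = 0.15176, y = 0.60384
Ld-198: 15.176%, Ld-200: 60.384%.

60.384%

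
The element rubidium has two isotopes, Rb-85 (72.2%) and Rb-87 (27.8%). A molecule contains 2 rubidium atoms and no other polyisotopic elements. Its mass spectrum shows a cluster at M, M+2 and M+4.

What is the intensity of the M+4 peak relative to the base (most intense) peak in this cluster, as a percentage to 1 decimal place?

Term probabilities: M 0.5213, M+2 0.4014, M+4 0.0773. Base peak = M.
P(M) = C(2,0) × 0.722^2 × 0.278^0 = 1 × 0.521284 × 1.0000 = 0.521284 (base)
P(M+4) = C(2,2) × 0.722^0 × 0.278^2 = 1 × 1.0000 × 0.077284 = 0.077284
Relative intensity = 0.077284 / 0.521284 × 100 = 14.8

14.8%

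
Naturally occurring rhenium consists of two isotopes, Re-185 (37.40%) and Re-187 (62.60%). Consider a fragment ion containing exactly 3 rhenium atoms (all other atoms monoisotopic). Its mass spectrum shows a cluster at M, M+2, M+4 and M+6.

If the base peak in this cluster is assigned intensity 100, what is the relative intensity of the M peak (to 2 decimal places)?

11.90

(0.3740 + 0.6260)^3 gives M 0.0523, M+2 0.2627, M+4 0.4397, M+6 0.2453; the largest is M+4.
P(M+4) = C(3,2) × 0.3740^1 × 0.6260^2 = 3 × 0.3740 × 0.391876 = 0.439685 (base)
P(M) = C(3,0) × 0.3740^3 × 0.6260^0 = 1 × 0.05231362 × 1.0000 = 0.052314
Relative intensity = 0.052314 / 0.439685 × 100 = 11.90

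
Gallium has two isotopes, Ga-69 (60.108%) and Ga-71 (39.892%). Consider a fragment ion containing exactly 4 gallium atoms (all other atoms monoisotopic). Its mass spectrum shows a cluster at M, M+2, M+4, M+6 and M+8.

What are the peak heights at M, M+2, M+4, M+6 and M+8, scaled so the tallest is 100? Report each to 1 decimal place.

37.7 : 100.0 : 99.6 : 44.0 : 7.3

Each Ga atom is independently Ga-69 (p = 0.60108) or Ga-71 (q = 0.39892); the cluster is the binomial expansion (p + q)^4.
P(M) = 0.60108^4 = 0.130536
P(M+2) = 4 × 0.60108^3 × 0.39892^1 = 0.346531
P(M+4) = 6 × 0.60108^2 × 0.39892^2 = 0.344975
P(M+6) = 4 × 0.60108^1 × 0.39892^3 = 0.152633
P(M+8) = 0.39892^4 = 0.025325
The M+2 peak is largest (0.346531); scaling to 100 gives 37.7 : 100.0 : 99.6 : 44.0 : 7.3.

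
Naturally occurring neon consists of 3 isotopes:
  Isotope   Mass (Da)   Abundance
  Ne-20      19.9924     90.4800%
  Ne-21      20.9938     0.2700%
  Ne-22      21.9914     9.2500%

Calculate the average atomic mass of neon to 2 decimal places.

Average mass = Σ (abundance × isotope mass) = 0.904800 × 19.9924 + 0.002700 × 20.9938 + 0.092500 × 21.9914
= 18.08912 + 0.05668 + 2.03420 = 20.18000 Da

20.18 Da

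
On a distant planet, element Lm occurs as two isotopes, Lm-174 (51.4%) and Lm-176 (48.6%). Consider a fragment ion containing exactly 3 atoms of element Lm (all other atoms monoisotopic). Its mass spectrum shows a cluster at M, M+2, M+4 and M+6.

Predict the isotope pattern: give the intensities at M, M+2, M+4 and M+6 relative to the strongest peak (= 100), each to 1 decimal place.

35.3 : 100.0 : 94.6 : 29.8

Expanding (0.514 + 0.486)^3:
P(M) = 0.514^3 = 0.135797
P(M+2) = 3 × 0.514^2 × 0.486^1 = 0.385198
P(M+4) = 3 × 0.514^1 × 0.486^2 = 0.364214
P(M+6) = 0.486^3 = 0.114791
The M+2 peak is largest (0.385198); scaling to 100 gives 35.3 : 100.0 : 94.6 : 29.8.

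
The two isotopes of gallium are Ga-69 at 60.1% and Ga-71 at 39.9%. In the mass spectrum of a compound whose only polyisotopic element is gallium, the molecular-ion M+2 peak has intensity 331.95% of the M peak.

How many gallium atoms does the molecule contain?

The M+2/M ratio from n Ga atoms is n · q/p = n · 0.399/0.601.
n = 3.3195 × 0.601/0.399 = 5.00 ≈ 5

5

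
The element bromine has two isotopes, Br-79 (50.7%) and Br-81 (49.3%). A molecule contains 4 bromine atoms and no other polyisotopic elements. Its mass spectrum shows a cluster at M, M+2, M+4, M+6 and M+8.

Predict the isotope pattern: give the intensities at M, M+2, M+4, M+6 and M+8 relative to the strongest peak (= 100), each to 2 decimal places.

17.63 : 68.56 : 100.00 : 64.83 : 15.76

Expanding (0.507 + 0.493)^4:
P(M) = 0.507^4 = 0.066074
P(M+2) = 4 × 0.507^3 × 0.493^1 = 0.256999
P(M+4) = 6 × 0.507^2 × 0.493^2 = 0.374853
P(M+6) = 4 × 0.507^1 × 0.493^3 = 0.243001
P(M+8) = 0.493^4 = 0.059073
The M+4 peak is largest (0.374853); scaling to 100 gives 17.63 : 68.56 : 100.00 : 64.83 : 15.76.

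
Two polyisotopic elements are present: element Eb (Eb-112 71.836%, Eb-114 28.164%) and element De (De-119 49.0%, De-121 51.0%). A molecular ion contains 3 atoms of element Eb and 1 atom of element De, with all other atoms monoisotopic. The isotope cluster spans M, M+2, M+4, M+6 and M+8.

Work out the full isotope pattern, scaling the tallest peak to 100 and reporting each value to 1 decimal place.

Element Eb pattern (n=3): 0.37070328 : 0.43601344 : 0.17094329 : 0.02233999
Element De pattern (n=1): 0.4900 : 0.5100
Convolve the two distributions (both contribute in 2-u steps):
  M: 0.37070328×0.4900 = 0.181645
  M+2: 0.37070328×0.5100 + 0.43601344×0.4900 = 0.402705
  M+4: 0.43601344×0.5100 + 0.17094329×0.4900 = 0.306129
  M+6: 0.17094329×0.5100 + 0.02233999×0.4900 = 0.098128
  M+8: 0.02233999×0.5100 = 0.011393
Scale to base peak (0.402705) = 100: 45.1 : 100.0 : 76.0 : 24.4 : 2.8

45.1 : 100.0 : 76.0 : 24.4 : 2.8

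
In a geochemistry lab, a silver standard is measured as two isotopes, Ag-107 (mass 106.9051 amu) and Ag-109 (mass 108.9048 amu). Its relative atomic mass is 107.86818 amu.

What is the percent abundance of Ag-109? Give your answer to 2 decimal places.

48.16%

With x = fraction of Ag-107 (so Ag-109 is 1 − x):
106.9051·x + 108.9048·(1 − x) = 107.86818
(106.9051 − 108.9048)·x = 107.86818 − 108.9048
x = -1.03662 / -1.9997 = 0.51839 → 51.84% Ag-107, 48.16% Ag-109.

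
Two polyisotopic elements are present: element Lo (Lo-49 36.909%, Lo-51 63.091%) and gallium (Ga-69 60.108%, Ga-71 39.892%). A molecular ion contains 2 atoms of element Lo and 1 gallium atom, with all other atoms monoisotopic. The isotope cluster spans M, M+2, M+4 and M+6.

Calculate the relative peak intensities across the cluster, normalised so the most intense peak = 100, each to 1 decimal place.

19.3 : 78.6 : 100.0 : 37.4

Element Lo pattern (n=2): 0.13622743 : 0.46572514 : 0.39804743
Gallium pattern (n=1): 0.60108 : 0.39892
Convolve the two distributions (both contribute in 2-u steps):
  M: 0.13622743×0.60108 = 0.081884
  M+2: 0.13622743×0.39892 + 0.46572514×0.60108 = 0.334282
  M+4: 0.46572514×0.39892 + 0.39804743×0.60108 = 0.425045
  M+6: 0.39804743×0.39892 = 0.158789
Scale to base peak (0.425045) = 100: 19.3 : 78.6 : 100.0 : 37.4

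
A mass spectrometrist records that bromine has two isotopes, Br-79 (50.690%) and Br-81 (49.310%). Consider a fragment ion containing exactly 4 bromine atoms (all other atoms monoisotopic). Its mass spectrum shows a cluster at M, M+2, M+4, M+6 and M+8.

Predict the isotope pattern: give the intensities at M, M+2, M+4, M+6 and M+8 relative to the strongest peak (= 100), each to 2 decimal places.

17.61 : 68.53 : 100.00 : 64.85 : 15.77

Each Br atom is independently Br-79 (p = 0.50690) or Br-81 (q = 0.49310); the cluster is the binomial expansion (p + q)^4.
P(M) = 0.50690^4 = 0.066022
P(M+2) = 4 × 0.50690^3 × 0.49310^1 = 0.256899
P(M+4) = 6 × 0.50690^2 × 0.49310^2 = 0.374857
P(M+6) = 4 × 0.50690^1 × 0.49310^3 = 0.243101
P(M+8) = 0.49310^4 = 0.059121
The M+4 peak is largest (0.374857); scaling to 100 gives 17.61 : 68.53 : 100.00 : 64.85 : 15.77.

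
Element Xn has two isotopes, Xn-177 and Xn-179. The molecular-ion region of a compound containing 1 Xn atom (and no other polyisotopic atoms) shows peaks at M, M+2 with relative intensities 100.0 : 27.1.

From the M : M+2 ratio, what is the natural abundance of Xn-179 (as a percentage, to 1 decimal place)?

Write p for the Xn-177 fraction. I(M+2)/I(M) = [C(1,1)·p^0·(1−p)] / p^1 = 1·(1−p)/p = 27.1/100.0 = 0.2710
(1−p)/p = 0.2710/1 = 0.2710  ⇒  p = 1/(1 + 0.2710) = 0.7868
Xn-177: 78.7%, Xn-179: 21.3%.

21.3%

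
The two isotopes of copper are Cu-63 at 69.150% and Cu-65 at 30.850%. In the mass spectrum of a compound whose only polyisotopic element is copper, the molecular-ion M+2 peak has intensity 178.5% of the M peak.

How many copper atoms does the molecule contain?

4

With n Cu atoms, P(M+2)/P(M) = C(n,1)·p^(n−1)q / p^n = n·q/p = n · 0.30850/0.69150.
n = 1.785 × 0.69150/0.30850 = 4.00 ≈ 4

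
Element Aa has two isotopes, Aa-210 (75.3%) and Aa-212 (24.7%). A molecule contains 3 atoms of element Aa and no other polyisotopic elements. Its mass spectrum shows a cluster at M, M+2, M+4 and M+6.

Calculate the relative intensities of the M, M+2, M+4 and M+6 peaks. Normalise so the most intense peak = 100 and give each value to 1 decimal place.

100.0 : 98.4 : 32.3 : 3.5

The 3 Aa atoms are independent, so intensities follow the terms of (0.753 + 0.247)^3.
P(M) = 0.753^3 = 0.426958
P(M+2) = 3 × 0.753^2 × 0.247^1 = 0.420154
P(M+4) = 3 × 0.753^1 × 0.247^2 = 0.137819
P(M+6) = 0.247^3 = 0.015069
The M peak is largest (0.426958); scaling to 100 gives 100.0 : 98.4 : 32.3 : 3.5.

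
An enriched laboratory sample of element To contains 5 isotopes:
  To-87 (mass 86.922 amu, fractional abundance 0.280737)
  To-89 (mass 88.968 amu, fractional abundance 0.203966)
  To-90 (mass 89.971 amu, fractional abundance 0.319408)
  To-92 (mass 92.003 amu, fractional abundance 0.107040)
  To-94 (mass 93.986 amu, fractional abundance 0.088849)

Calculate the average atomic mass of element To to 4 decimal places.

89.4847 amu

The abundance-weighted mean is 0.280737 × 86.922 + 0.203966 × 88.968 + 0.319408 × 89.971 + 0.107040 × 92.003 + 0.088849 × 93.986
= 24.40222 + 18.14645 + 28.73746 + 9.84800 + 8.35056 = 89.48469 amu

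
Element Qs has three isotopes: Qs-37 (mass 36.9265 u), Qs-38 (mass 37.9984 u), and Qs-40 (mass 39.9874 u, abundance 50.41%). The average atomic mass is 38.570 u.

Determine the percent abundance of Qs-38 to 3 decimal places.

9.376%

Let x and y be the fractions of Qs-37 and Qs-38. Then x + y = 1 − 0.5041 = 0.4959 and 36.9265x + 37.9984y = 38.570 − 0.5041×39.9874 = 18.41235166.
Substituting: 36.9265x + 37.9984(0.4959 − x) = 18.41235166
(36.9265 − 37.9984)x = -0.4310549  ⇒  x = 0.40214, y = 0.09376
Qs-37: 40.214%, Qs-38: 9.376%.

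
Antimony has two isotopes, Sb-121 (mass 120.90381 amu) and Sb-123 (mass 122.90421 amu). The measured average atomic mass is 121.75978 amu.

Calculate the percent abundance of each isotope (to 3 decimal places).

With x = fraction of Sb-121 (so Sb-123 is 1 − x):
120.90381·x + 122.90421·(1 − x) = 121.75978
(120.90381 − 122.90421)·x = 121.75978 − 122.90421
x = -1.14443 / -2.00040 = 0.57210 → 57.210% Sb-121, 42.790% Sb-123.

Sb-121: 57.210%, Sb-123: 42.790%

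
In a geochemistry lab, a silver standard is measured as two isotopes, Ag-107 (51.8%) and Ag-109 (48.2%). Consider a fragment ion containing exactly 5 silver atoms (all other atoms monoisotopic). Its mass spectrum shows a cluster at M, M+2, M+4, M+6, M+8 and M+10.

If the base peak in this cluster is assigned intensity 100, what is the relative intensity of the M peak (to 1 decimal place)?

11.5

(0.518 + 0.482)^5 gives M 0.0373, M+2 0.1735, M+4 0.3229, M+6 0.3005, M+8 0.1398, M+10 0.0260; the largest is M+4.
P(M+4) = C(5,2) × 0.518^3 × 0.482^2 = 10 × 0.13899183 × 0.232324 = 0.322911 (base)
P(M) = C(5,0) × 0.518^5 × 0.482^0 = 1 × 0.03729484 × 1.0000 = 0.037295
Relative intensity = 0.037295 / 0.322911 × 100 = 11.5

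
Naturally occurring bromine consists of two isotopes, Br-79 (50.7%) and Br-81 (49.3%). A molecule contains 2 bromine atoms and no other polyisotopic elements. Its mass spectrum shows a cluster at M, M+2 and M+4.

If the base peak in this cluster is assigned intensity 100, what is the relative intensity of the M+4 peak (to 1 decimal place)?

(0.507 + 0.493)^2 gives M 0.2570, M+2 0.4999, M+4 0.2430; the largest is M+2.
P(M+2) = C(2,1) × 0.507^1 × 0.493^1 = 2 × 0.5070 × 0.4930 = 0.499902 (base)
P(M+4) = C(2,2) × 0.507^0 × 0.493^2 = 1 × 1.0000 × 0.243049 = 0.243049
Relative intensity = 0.243049 / 0.499902 × 100 = 48.6

48.6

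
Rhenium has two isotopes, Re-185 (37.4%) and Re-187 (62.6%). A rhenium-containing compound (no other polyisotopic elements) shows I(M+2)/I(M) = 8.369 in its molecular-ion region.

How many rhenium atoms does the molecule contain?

5

With n Re atoms, P(M+2)/P(M) = C(n,1)·p^(n−1)q / p^n = n·q/p = n · 0.626/0.374.
n = 8.369 × 0.374/0.626 = 5.00 ≈ 5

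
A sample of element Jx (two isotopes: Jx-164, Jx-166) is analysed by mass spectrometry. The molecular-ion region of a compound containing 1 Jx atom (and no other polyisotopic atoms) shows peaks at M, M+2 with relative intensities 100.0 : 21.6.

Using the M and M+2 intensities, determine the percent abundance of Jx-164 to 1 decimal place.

If p is the fraction of Jx that is Jx-164, then I(M+2)/I(M) = [C(1,1)·p^0·(1−p)] / p^1 = 1·(1−p)/p = 21.6/100.0 = 0.2160
(1−p)/p = 0.2160/1 = 0.2160  ⇒  p = 1/(1 + 0.2160) = 0.8224
Jx-164: 82.2%, Jx-166: 17.8%.

82.2%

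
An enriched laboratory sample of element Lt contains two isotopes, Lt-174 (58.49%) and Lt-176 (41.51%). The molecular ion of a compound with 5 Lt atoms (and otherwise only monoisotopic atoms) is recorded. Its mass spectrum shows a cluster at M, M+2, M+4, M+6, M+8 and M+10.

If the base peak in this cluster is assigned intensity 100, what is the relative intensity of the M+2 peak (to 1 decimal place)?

70.5

(0.5849 + 0.4151)^5 gives M 0.0685, M+2 0.2429, M+4 0.3448, M+6 0.2447, M+8 0.0868, M+10 0.0123; the largest is M+4.
P(M+4) = C(5,2) × 0.5849^3 × 0.4151^2 = 10 × 0.20009898 × 0.17230801 = 0.344787 (base)
P(M+2) = C(5,1) × 0.5849^4 × 0.4151^1 = 5 × 0.11703789 × 0.4151 = 0.242912
Relative intensity = 0.242912 / 0.344787 × 100 = 70.5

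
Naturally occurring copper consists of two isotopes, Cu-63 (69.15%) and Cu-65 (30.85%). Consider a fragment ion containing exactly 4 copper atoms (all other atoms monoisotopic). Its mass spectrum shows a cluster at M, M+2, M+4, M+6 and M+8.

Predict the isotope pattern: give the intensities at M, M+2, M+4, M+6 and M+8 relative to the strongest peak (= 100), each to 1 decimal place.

56.0 : 100.0 : 66.9 : 19.9 : 2.2

Expanding (0.6915 + 0.3085)^4:
P(M) = 0.6915^4 = 0.228649
P(M+2) = 4 × 0.6915^3 × 0.3085^1 = 0.408030
P(M+4) = 6 × 0.6915^2 × 0.3085^2 = 0.273052
P(M+6) = 4 × 0.6915^1 × 0.3085^3 = 0.081212
P(M+8) = 0.3085^4 = 0.009058
The M+2 peak is largest (0.408030); scaling to 100 gives 56.0 : 100.0 : 66.9 : 19.9 : 2.2.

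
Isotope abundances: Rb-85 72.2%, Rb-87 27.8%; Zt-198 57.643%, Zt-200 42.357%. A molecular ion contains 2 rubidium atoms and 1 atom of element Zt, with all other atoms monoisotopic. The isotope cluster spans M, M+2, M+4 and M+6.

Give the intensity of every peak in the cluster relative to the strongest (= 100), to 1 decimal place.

Rubidium pattern (n=2): 0.521284 : 0.401432 : 0.077284
Element Zt pattern (n=1): 0.57643 : 0.42357
Convolve the two distributions (both contribute in 2-u steps):
  M: 0.521284×0.57643 = 0.300484
  M+2: 0.521284×0.42357 + 0.401432×0.57643 = 0.452198
  M+4: 0.401432×0.42357 + 0.077284×0.57643 = 0.214583
  M+6: 0.077284×0.42357 = 0.032735
Scale to base peak (0.452198) = 100: 66.4 : 100.0 : 47.5 : 7.2

66.4 : 100.0 : 47.5 : 7.2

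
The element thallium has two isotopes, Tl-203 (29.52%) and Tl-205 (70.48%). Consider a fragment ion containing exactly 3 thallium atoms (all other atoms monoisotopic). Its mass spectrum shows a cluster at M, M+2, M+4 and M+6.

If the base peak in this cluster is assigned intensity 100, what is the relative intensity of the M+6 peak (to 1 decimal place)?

(0.2952 + 0.7048)^3 gives M 0.0257, M+2 0.1843, M+4 0.4399, M+6 0.3501; the largest is M+4.
P(M+4) = C(3,2) × 0.2952^1 × 0.7048^2 = 3 × 0.2952 × 0.49674304 = 0.439916 (base)
P(M+6) = C(3,3) × 0.2952^0 × 0.7048^3 = 1 × 1.0000 × 0.35010449 = 0.350104
Relative intensity = 0.350104 / 0.439916 × 100 = 79.6

79.6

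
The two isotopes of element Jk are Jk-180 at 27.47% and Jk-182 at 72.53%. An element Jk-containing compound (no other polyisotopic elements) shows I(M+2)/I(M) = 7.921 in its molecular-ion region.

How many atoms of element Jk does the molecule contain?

3

With n Jk atoms, P(M+2)/P(M) = C(n,1)·p^(n−1)q / p^n = n·q/p = n · 0.7253/0.2747.
n = 7.921 × 0.2747/0.7253 = 3.00 ≈ 3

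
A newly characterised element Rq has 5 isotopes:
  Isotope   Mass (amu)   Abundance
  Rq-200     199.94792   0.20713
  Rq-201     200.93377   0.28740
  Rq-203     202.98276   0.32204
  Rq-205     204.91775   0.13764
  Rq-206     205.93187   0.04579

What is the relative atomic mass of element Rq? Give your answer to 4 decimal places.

202.1666 amu

The abundance-weighted mean is 0.20713 × 199.94792 + 0.28740 × 200.93377 + 0.32204 × 202.98276 + 0.13764 × 204.91775 + 0.04579 × 205.93187
= 41.415213 + 57.748365 + 65.368568 + 28.204879 + 9.429620 = 202.166645 amu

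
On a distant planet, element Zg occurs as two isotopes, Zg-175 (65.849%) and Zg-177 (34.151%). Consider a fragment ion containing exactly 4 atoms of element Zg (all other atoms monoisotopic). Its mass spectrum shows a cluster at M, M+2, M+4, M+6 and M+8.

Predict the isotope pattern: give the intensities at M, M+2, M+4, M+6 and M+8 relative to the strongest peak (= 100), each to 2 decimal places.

Each Zg atom is independently Zg-175 (p = 0.65849) or Zg-177 (q = 0.34151); the cluster is the binomial expansion (p + q)^4.
P(M) = 0.65849^4 = 0.188017
P(M+2) = 4 × 0.65849^3 × 0.34151^1 = 0.390042
P(M+4) = 6 × 0.65849^2 × 0.34151^2 = 0.303429
P(M+6) = 4 × 0.65849^1 × 0.34151^3 = 0.104911
P(M+8) = 0.34151^4 = 0.013602
The M+2 peak is largest (0.390042); scaling to 100 gives 48.20 : 100.00 : 77.79 : 26.90 : 3.49.

48.20 : 100.00 : 77.79 : 26.90 : 3.49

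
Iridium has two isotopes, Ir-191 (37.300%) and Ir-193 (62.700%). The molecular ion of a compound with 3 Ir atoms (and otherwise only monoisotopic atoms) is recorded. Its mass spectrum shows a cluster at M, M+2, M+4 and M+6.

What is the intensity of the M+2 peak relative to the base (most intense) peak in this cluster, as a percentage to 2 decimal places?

Term probabilities: M 0.0519, M+2 0.2617, M+4 0.4399, M+6 0.2465. Base peak = M+4.
P(M+4) = C(3,2) × 0.37300^1 × 0.62700^2 = 3 × 0.3730 × 0.393129 = 0.439911 (base)
P(M+2) = C(3,1) × 0.37300^2 × 0.62700^1 = 3 × 0.139129 × 0.6270 = 0.261702
Relative intensity = 0.261702 / 0.439911 × 100 = 59.49

59.49%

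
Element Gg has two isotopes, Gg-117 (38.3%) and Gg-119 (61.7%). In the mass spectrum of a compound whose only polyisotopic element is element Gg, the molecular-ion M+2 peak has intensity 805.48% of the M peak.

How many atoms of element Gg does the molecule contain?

With n Gg atoms, P(M+2)/P(M) = C(n,1)·p^(n−1)q / p^n = n·q/p = n · 0.617/0.383.
n = 8.0548 × 0.383/0.617 = 5.00 ≈ 5

5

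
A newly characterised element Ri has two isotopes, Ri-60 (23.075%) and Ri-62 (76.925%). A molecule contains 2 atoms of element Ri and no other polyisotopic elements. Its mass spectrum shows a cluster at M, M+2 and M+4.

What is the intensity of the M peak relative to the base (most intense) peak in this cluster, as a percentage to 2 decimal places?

Binomial terms of (0.23075 + 0.76925)^2: M 0.0532, M+2 0.3550, M+4 0.5917 → M+4 is the base peak.
P(M+4) = C(2,2) × 0.23075^0 × 0.76925^2 = 1 × 1.0000 × 0.59174556 = 0.591746 (base)
P(M) = C(2,0) × 0.23075^2 × 0.76925^0 = 1 × 0.05324556 × 1.0000 = 0.053246
Relative intensity = 0.053246 / 0.591746 × 100 = 9.00

9.00%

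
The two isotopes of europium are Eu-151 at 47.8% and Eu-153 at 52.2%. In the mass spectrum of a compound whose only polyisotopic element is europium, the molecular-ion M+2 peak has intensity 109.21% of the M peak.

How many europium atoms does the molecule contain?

The M+2/M ratio from n Eu atoms is n · q/p = n · 0.522/0.478.
n = 1.0921 × 0.478/0.522 = 1.00 ≈ 1

1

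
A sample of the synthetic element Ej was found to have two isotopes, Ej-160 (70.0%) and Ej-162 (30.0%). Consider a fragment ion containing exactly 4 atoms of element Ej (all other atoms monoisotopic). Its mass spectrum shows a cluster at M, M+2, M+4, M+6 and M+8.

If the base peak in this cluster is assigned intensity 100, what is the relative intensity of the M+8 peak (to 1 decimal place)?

Binomial terms of (0.700 + 0.300)^4: M 0.2401, M+2 0.4116, M+4 0.2646, M+6 0.0756, M+8 0.0081 → M+2 is the base peak.
P(M+2) = C(4,1) × 0.700^3 × 0.300^1 = 4 × 0.3430 × 0.3000 = 0.411600 (base)
P(M+8) = C(4,4) × 0.700^0 × 0.300^4 = 1 × 1.0000 × 0.0081 = 0.008100
Relative intensity = 0.008100 / 0.411600 × 100 = 2.0

2.0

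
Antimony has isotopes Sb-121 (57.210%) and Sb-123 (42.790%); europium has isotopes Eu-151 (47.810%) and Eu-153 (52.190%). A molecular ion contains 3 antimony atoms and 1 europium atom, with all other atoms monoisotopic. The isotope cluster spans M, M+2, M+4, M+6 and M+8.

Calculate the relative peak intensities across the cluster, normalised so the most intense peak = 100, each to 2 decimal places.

Antimony pattern (n=3): 0.18724742 : 0.42015297 : 0.3142518 : 0.07834781
Europium pattern (n=1): 0.4781 : 0.5219
Convolve the two distributions (both contribute in 2-u steps):
  M: 0.18724742×0.4781 = 0.089523
  M+2: 0.18724742×0.5219 + 0.42015297×0.4781 = 0.298600
  M+4: 0.42015297×0.5219 + 0.3142518×0.4781 = 0.369522
  M+6: 0.3142518×0.5219 + 0.07834781×0.4781 = 0.201466
  M+8: 0.07834781×0.5219 = 0.040890
Scale to base peak (0.369522) = 100: 24.23 : 80.81 : 100.00 : 54.52 : 11.07

24.23 : 80.81 : 100.00 : 54.52 : 11.07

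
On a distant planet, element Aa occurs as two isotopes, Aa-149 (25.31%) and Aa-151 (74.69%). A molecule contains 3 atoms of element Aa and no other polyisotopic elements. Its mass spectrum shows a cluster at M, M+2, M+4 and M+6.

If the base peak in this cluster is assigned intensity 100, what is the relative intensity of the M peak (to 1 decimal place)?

Term probabilities: M 0.0162, M+2 0.1435, M+4 0.4236, M+6 0.4167. Base peak = M+4.
P(M+4) = C(3,2) × 0.2531^1 × 0.7469^2 = 3 × 0.2531 × 0.55785961 = 0.423583 (base)
P(M) = C(3,0) × 0.2531^3 × 0.7469^0 = 1 × 0.01621349 × 1.0000 = 0.016213
Relative intensity = 0.016213 / 0.423583 × 100 = 3.8

3.8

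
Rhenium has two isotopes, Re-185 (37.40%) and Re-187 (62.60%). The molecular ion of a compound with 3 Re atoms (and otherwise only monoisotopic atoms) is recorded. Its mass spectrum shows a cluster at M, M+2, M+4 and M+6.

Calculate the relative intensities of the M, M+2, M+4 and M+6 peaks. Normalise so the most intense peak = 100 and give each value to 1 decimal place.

Each Re atom is independently Re-185 (p = 0.3740) or Re-187 (q = 0.6260); the cluster is the binomial expansion (p + q)^3.
P(M) = 0.3740^3 = 0.052314
P(M+2) = 3 × 0.3740^2 × 0.6260^1 = 0.262687
P(M+4) = 3 × 0.3740^1 × 0.6260^2 = 0.439685
P(M+6) = 0.6260^3 = 0.245314
The M+4 peak is largest (0.439685); scaling to 100 gives 11.9 : 59.7 : 100.0 : 55.8.

11.9 : 59.7 : 100.0 : 55.8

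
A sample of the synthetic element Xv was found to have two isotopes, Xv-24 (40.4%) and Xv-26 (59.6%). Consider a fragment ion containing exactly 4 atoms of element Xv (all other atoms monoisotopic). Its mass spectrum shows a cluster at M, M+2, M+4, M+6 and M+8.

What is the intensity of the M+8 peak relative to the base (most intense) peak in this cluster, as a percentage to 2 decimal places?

36.27%

Term probabilities: M 0.0266, M+2 0.1572, M+4 0.3479, M+6 0.3421, M+8 0.1262. Base peak = M+4.
P(M+4) = C(4,2) × 0.404^2 × 0.596^2 = 6 × 0.163216 × 0.355216 = 0.347862 (base)
P(M+8) = C(4,4) × 0.404^0 × 0.596^4 = 1 × 1.0000 × 0.12617841 = 0.126178
Relative intensity = 0.126178 / 0.347862 × 100 = 36.27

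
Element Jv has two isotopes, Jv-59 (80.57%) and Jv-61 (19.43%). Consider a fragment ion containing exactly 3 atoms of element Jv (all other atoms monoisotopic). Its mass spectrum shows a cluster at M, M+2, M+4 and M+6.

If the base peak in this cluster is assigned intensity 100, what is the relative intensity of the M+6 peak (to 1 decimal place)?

Binomial terms of (0.8057 + 0.1943)^3: M 0.5230, M+2 0.3784, M+4 0.0913, M+6 0.0073 → M is the base peak.
P(M) = C(3,0) × 0.8057^3 × 0.1943^0 = 1 × 0.52302216 × 1.0000 = 0.523022 (base)
P(M+6) = C(3,3) × 0.8057^0 × 0.1943^3 = 1 × 1.0000 × 0.00733531 = 0.007335
Relative intensity = 0.007335 / 0.523022 × 100 = 1.4

1.4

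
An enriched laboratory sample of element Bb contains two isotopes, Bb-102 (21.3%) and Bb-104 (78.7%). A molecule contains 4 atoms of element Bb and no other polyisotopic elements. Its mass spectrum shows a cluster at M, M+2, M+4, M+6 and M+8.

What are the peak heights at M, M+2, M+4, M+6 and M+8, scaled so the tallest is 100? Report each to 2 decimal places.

0.50 : 7.33 : 40.60 : 100.00 : 92.37

Expanding (0.213 + 0.787)^4:
P(M) = 0.213^4 = 0.002058
P(M+2) = 4 × 0.213^3 × 0.787^1 = 0.030421
P(M+4) = 6 × 0.213^2 × 0.787^2 = 0.168601
P(M+6) = 4 × 0.213^1 × 0.787^3 = 0.415302
P(M+8) = 0.787^4 = 0.383618
The M+6 peak is largest (0.415302); scaling to 100 gives 0.50 : 7.33 : 40.60 : 100.00 : 92.37.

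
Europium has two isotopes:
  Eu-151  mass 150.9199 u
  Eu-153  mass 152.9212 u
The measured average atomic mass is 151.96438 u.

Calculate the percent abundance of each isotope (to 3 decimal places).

Writing the weighted mean with unknown fraction x of Eu-151:
150.9199·x + 152.9212·(1 − x) = 151.96438
(150.9199 − 152.9212)·x = 151.96438 − 152.9212
x = -0.95682 / -2.0013 = 0.47810 → 47.810% Eu-151, 52.190% Eu-153.

Eu-151: 47.810%, Eu-153: 52.190%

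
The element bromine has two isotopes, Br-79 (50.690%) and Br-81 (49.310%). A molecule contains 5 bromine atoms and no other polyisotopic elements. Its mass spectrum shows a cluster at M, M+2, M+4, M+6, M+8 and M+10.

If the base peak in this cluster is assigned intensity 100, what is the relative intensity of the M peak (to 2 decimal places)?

10.57

Binomial terms of (0.50690 + 0.49310)^5: M 0.0335, M+2 0.1628, M+4 0.3167, M+6 0.3081, M+8 0.1498, M+10 0.0292 → M+4 is the base peak.
P(M+4) = C(5,2) × 0.50690^3 × 0.49310^2 = 10 × 0.13024674 × 0.24314761 = 0.316692 (base)
P(M) = C(5,0) × 0.50690^5 × 0.49310^0 = 1 × 0.03346659 × 1.0000 = 0.033467
Relative intensity = 0.033467 / 0.316692 × 100 = 10.57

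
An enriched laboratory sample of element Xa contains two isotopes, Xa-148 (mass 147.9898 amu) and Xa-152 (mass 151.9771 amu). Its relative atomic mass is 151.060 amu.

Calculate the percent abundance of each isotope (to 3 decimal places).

Xa-148: 23.001%, Xa-152: 76.999%

Let x be the fractional abundance of Xa-148; then Xa-152 has abundance 1 − x.
147.9898·x + 151.9771·(1 − x) = 151.060
(147.9898 − 151.9771)·x = 151.060 − 151.9771
x = -0.9171 / -3.9873 = 0.23001 → 23.001% Xa-148, 76.999% Xa-152.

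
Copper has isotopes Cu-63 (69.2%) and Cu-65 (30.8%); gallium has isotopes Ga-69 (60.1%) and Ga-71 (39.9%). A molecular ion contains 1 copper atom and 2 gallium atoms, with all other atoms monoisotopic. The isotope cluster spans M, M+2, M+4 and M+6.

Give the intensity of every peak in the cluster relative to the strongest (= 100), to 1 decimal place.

56.4 : 100.0 : 58.2 : 11.1

Copper pattern (n=1): 0.6920 : 0.3080
Gallium pattern (n=2): 0.361201 : 0.479598 : 0.159201
Convolve the two distributions (both contribute in 2-u steps):
  M: 0.6920×0.361201 = 0.249951
  M+2: 0.6920×0.479598 + 0.3080×0.361201 = 0.443132
  M+4: 0.6920×0.159201 + 0.3080×0.479598 = 0.257883
  M+6: 0.3080×0.159201 = 0.049034
Scale to base peak (0.443132) = 100: 56.4 : 100.0 : 58.2 : 11.1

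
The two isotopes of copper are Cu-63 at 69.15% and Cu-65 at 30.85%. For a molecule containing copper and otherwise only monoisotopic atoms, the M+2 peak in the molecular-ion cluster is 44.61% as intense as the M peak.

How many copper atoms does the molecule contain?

1

For n independent Cu atoms, I(M+2)/I(M) = n · (abundance Cu-65) / (abundance Cu-63) = n · 0.3085/0.6915.
n = 0.4461 × 0.6915/0.3085 = 1.00 ≈ 1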